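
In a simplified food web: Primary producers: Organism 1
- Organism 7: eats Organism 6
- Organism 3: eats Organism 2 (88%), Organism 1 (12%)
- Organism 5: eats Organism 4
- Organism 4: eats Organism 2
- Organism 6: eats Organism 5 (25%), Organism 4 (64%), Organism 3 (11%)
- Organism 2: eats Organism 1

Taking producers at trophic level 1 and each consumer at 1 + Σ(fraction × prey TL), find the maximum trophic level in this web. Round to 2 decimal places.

Organism 2: 1 + 1 = 2
Organism 3: 1 + (0.88×2 + 0.12×1) = 2.88
Organism 4: 1 + 2 = 3
Organism 5: 1 + 3 = 4
Organism 6: 1 + (0.25×4 + 0.64×3 + 0.11×2.88) = 4.2368
Organism 7: 1 + 4.2368 = 5.2368

5.24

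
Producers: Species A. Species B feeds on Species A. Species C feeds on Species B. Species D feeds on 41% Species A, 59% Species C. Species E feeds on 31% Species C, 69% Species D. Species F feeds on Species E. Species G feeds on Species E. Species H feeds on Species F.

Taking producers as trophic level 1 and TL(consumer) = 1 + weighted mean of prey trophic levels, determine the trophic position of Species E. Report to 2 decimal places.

Species B: 1 + 1 = 2
Species C: 1 + 2 = 3
Species D: 1 + (0.41×1 + 0.59×3) = 3.18
Species E: 1 + (0.31×3 + 0.69×3.18) = 4.1242
Species F: 1 + 4.1242 = 5.1242
Species G: 1 + 4.1242 = 5.1242
Species H: 1 + 5.1242 = 6.1242

4.12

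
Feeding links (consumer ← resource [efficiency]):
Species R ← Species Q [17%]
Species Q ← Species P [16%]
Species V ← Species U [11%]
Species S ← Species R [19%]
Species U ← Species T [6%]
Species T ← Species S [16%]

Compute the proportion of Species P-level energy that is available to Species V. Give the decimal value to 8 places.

0.00000546

Product of link efficiencies: 0.16 × 0.17 × 0.19 × 0.16 × 0.06 × 0.11 = 0.000005457408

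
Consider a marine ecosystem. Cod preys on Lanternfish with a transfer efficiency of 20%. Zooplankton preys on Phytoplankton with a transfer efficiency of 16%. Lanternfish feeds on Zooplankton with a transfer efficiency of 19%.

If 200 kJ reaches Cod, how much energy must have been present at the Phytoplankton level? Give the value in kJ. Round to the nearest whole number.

Cumulative transfer efficiency: 0.16 × 0.19 × 0.2 = 0.00608
Phytoplankton energy = 200 / 0.00608 = 32895 kJ

32895 kJ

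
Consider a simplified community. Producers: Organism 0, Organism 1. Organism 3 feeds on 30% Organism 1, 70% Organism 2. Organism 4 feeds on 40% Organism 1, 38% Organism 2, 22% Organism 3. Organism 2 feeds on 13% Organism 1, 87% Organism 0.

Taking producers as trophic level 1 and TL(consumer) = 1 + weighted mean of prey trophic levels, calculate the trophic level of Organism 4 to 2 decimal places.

Organism 2: 1 + (0.13×1 + 0.87×1) = 2
Organism 3: 1 + (0.3×1 + 0.7×2) = 2.7
Organism 4: 1 + (0.4×1 + 0.38×2 + 0.22×2.7) = 2.754

2.75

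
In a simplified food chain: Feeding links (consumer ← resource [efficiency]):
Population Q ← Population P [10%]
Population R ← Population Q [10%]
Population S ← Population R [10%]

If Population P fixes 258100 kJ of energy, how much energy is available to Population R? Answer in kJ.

Population Q: 258100 × 0.1 = 25810 kJ
Population R: 25810 × 0.1 = 2581 kJ

2581 kJ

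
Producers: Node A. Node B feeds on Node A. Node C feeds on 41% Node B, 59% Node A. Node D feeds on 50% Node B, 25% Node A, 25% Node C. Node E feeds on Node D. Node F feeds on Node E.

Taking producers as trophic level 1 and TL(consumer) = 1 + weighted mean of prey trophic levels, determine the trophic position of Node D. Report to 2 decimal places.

2.85

Node B: 1 + 1 = 2
Node C: 1 + (0.41×2 + 0.59×1) = 2.41
Node D: 1 + (0.5×2 + 0.25×1 + 0.25×2.41) = 2.8525
Node E: 1 + 2.8525 = 3.8525
Node F: 1 + 3.8525 = 4.8525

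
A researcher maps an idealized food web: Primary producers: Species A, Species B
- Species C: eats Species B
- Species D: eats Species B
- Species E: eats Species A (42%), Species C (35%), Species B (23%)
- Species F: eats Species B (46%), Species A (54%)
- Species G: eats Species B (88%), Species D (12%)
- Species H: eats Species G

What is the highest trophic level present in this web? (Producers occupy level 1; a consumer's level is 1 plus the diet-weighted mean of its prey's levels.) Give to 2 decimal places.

3.12

Species C: 1 + 1 = 2
Species D: 1 + 1 = 2
Species E: 1 + (0.42×1 + 0.35×2 + 0.23×1) = 2.35
Species F: 1 + (0.46×1 + 0.54×1) = 2
Species G: 1 + (0.88×1 + 0.12×2) = 2.12
Species H: 1 + 2.12 = 3.12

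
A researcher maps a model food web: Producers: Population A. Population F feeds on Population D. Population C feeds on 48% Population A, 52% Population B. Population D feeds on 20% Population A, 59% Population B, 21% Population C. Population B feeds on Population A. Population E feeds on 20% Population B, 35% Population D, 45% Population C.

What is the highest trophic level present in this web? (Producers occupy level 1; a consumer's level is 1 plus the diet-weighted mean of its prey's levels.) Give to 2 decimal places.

Population B: 1 + 1 = 2
Population C: 1 + (0.48×1 + 0.52×2) = 2.52
Population D: 1 + (0.2×1 + 0.59×2 + 0.21×2.52) = 2.9092
Population E: 1 + (0.2×2 + 0.35×2.9092 + 0.45×2.52) = 3.55222
Population F: 1 + 2.9092 = 3.9092

3.91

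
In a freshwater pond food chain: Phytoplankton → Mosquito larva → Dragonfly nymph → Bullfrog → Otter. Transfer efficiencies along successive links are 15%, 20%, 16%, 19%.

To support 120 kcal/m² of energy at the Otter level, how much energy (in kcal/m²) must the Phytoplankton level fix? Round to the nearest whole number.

Cumulative transfer efficiency: 0.15 × 0.2 × 0.16 × 0.19 = 0.000912
Phytoplankton energy = 120 / 0.000912 = 131579 kcal/m²

131579 kcal/m²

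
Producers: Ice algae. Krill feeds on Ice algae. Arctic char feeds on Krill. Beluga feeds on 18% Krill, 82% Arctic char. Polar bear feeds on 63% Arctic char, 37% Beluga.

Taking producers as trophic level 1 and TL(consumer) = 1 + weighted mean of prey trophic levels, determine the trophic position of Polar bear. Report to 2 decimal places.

4.30

Krill: 1 + 1 = 2
Arctic char: 1 + 2 = 3
Beluga: 1 + (0.18×2 + 0.82×3) = 3.82
Polar bear: 1 + (0.63×3 + 0.37×3.82) = 4.3034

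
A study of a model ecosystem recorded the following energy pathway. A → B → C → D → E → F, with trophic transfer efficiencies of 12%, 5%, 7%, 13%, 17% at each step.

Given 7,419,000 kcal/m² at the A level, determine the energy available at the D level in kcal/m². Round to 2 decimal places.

3115.98 kcal/m²

B: 7419000 × 0.12 = 890280 kcal/m²
C: 890280 × 0.05 = 44514 kcal/m²
D: 44514 × 0.07 = 3115.98 kcal/m²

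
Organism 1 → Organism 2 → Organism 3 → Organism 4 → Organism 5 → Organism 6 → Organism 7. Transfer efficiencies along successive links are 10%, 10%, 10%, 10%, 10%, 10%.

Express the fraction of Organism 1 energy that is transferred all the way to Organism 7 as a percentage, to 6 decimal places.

0.000100%

Product of link efficiencies: 0.1 × 0.1 × 0.1 × 0.1 × 0.1 × 0.1 = 0.000001
As a percentage: 0.000001 × 100 = 0.000100%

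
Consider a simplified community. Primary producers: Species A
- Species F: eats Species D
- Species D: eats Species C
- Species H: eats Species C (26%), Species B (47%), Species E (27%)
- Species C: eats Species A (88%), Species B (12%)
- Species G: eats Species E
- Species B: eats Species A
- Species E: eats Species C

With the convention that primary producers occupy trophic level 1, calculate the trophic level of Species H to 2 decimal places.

Species B: 1 + 1 = 2
Species C: 1 + (0.88×1 + 0.12×2) = 2.12
Species D: 1 + 2.12 = 3.12
Species E: 1 + 2.12 = 3.12
Species F: 1 + 3.12 = 4.12
Species G: 1 + 3.12 = 4.12
Species H: 1 + (0.26×2.12 + 0.47×2 + 0.27×3.12) = 3.3336

3.33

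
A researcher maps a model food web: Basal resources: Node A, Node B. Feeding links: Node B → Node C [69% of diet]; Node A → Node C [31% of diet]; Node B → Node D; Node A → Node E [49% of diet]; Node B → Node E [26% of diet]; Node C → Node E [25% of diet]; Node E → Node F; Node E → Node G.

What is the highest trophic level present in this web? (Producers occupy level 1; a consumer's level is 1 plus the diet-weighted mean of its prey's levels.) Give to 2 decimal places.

Node C: 1 + (0.69×1 + 0.31×1) = 2
Node D: 1 + 1 = 2
Node E: 1 + (0.49×1 + 0.26×1 + 0.25×2) = 2.25
Node F: 1 + 2.25 = 3.25
Node G: 1 + 2.25 = 3.25

3.25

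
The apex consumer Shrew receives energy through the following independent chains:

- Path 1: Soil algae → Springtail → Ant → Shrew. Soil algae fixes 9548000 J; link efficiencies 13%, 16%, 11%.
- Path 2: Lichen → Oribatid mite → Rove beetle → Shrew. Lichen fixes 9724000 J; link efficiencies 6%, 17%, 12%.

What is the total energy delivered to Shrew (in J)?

33748 J

Path 1: 9548000 × 0.13 × 0.16 × 0.11 = 21845.824 J
Path 2: 9724000 × 0.06 × 0.17 × 0.12 = 11902.176 J
Total at Shrew: 21845.824 + 11902.176 = 33748 J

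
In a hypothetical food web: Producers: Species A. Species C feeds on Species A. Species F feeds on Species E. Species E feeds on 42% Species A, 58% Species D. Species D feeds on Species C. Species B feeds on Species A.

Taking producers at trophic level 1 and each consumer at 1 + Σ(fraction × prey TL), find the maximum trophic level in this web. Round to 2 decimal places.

4.16

Species B: 1 + 1 = 2
Species C: 1 + 1 = 2
Species D: 1 + 2 = 3
Species E: 1 + (0.42×1 + 0.58×3) = 3.16
Species F: 1 + 3.16 = 4.16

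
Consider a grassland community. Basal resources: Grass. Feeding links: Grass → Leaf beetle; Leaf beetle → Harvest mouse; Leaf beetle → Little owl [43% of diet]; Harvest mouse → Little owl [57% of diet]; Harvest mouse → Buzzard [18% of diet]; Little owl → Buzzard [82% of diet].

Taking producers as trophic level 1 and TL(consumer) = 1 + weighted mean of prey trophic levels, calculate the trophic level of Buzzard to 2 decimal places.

Leaf beetle: 1 + 1 = 2
Harvest mouse: 1 + 2 = 3
Little owl: 1 + (0.43×2 + 0.57×3) = 3.57
Buzzard: 1 + (0.18×3 + 0.82×3.57) = 4.4674

4.47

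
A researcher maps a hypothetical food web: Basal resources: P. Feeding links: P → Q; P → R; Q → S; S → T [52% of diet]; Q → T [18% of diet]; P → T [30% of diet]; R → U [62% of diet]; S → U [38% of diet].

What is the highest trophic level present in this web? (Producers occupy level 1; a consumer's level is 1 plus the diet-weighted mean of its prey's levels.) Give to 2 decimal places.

Q: 1 + 1 = 2
R: 1 + 1 = 2
S: 1 + 2 = 3
T: 1 + (0.52×3 + 0.18×2 + 0.3×1) = 3.22
U: 1 + (0.62×2 + 0.38×3) = 3.38

3.38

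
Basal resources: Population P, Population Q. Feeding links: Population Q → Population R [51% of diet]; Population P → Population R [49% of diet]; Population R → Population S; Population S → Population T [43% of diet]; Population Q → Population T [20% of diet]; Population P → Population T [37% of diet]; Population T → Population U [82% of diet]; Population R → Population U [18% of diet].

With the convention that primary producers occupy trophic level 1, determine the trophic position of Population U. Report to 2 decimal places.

3.71

Population R: 1 + (0.51×1 + 0.49×1) = 2
Population S: 1 + 2 = 3
Population T: 1 + (0.43×3 + 0.2×1 + 0.37×1) = 2.86
Population U: 1 + (0.82×2.86 + 0.18×2) = 3.7052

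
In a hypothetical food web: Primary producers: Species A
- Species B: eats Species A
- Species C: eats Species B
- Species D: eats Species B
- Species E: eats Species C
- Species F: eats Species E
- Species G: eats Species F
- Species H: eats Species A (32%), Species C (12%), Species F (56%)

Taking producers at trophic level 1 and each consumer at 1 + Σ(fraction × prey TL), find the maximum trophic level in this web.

Species B: 1 + 1 = 2
Species C: 1 + 2 = 3
Species D: 1 + 2 = 3
Species E: 1 + 3 = 4
Species F: 1 + 4 = 5
Species G: 1 + 5 = 6
Species H: 1 + (0.32×1 + 0.12×3 + 0.56×5) = 4.48

6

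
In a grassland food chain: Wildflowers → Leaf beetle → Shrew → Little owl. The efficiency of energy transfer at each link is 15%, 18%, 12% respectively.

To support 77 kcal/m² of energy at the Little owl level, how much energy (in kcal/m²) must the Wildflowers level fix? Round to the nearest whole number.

Cumulative transfer efficiency: 0.15 × 0.18 × 0.12 = 0.00324
Wildflowers energy = 77 / 0.00324 = 23765 kcal/m²

23765 kcal/m²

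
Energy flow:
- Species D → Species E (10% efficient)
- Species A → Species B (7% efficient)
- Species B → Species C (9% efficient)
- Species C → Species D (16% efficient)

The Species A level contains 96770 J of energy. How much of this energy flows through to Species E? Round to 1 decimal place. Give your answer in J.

Species B: 96770 × 0.07 = 6773.9 J
Species C: 6773.9 × 0.09 = 609.651 J
Species D: 609.651 × 0.16 = 97.54416 J
Species E: 97.54416 × 0.1 = 9.754416 J

9.8 J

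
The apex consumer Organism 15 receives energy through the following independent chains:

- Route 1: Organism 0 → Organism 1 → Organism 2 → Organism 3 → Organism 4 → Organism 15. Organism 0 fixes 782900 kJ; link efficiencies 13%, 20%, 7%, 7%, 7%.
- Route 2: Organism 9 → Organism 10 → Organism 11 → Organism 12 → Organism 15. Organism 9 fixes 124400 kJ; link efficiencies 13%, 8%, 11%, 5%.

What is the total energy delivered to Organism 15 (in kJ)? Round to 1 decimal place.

14.1 kJ

Route 1: 782900 × 0.13 × 0.2 × 0.07 × 0.07 × 0.07 = 6.9819022 kJ
Route 2: 124400 × 0.13 × 0.08 × 0.11 × 0.05 = 7.11568 kJ
Total at Organism 15: 6.9819022 + 7.11568 = 14.0975822 kJ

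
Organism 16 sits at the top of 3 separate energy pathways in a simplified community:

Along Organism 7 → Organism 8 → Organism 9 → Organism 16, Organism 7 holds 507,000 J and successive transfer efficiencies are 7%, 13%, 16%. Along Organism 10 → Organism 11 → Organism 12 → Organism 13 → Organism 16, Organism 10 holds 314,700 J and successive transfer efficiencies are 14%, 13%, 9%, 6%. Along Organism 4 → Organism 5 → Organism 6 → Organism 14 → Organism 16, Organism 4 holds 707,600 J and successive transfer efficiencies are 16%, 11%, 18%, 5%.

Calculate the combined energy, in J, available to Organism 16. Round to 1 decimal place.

881.2 J

Via Organism 7: 507000 × 0.07 × 0.13 × 0.16 = 738.192 J
Via Organism 10: 314700 × 0.14 × 0.13 × 0.09 × 0.06 = 30.928716 J
Via Organism 4: 707600 × 0.16 × 0.11 × 0.18 × 0.05 = 112.08384 J
Total at Organism 16: 738.192 + 30.928716 + 112.08384 = 881.204556 J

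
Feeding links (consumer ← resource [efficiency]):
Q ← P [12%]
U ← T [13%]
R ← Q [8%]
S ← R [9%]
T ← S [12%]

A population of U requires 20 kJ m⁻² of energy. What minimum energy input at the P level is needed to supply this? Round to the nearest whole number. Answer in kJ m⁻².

Cumulative transfer efficiency: 0.12 × 0.08 × 0.09 × 0.12 × 0.13 = 0.0000134784
P energy = 20 / 0.0000134784 = 1483856 kJ m⁻²

1483856 kJ m⁻²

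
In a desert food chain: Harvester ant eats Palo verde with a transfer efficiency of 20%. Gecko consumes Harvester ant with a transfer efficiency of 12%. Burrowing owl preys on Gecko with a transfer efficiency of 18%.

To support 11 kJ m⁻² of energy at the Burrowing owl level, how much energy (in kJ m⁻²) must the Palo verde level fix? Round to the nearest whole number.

2546 kJ m⁻²

Cumulative transfer efficiency: 0.2 × 0.12 × 0.18 = 0.00432
Palo verde energy = 11 / 0.00432 = 2546 kJ m⁻²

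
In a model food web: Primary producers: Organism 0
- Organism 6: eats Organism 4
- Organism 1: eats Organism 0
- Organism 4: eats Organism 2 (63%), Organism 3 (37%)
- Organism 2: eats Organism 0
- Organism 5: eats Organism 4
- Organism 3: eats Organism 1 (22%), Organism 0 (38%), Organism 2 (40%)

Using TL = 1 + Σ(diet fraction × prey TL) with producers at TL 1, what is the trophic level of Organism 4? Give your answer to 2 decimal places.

Organism 1: 1 + 1 = 2
Organism 2: 1 + 1 = 2
Organism 3: 1 + (0.22×2 + 0.38×1 + 0.4×2) = 2.62
Organism 4: 1 + (0.63×2 + 0.37×2.62) = 3.2294
Organism 5: 1 + 3.2294 = 4.2294
Organism 6: 1 + 3.2294 = 4.2294

3.23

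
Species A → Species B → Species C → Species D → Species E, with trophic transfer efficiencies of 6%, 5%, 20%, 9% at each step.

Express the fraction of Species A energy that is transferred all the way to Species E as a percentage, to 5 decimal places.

0.00540%

Product of link efficiencies: 0.06 × 0.05 × 0.2 × 0.09 = 0.000054
As a percentage: 0.000054 × 100 = 0.00540%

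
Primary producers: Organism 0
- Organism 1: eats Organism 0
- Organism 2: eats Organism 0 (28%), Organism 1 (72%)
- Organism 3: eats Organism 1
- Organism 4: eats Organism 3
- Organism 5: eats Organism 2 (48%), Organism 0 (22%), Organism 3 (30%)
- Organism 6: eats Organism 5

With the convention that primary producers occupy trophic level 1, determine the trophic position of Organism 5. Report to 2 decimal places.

Organism 1: 1 + 1 = 2
Organism 2: 1 + (0.28×1 + 0.72×2) = 2.72
Organism 3: 1 + 2 = 3
Organism 4: 1 + 3 = 4
Organism 5: 1 + (0.48×2.72 + 0.22×1 + 0.3×3) = 3.4256
Organism 6: 1 + 3.4256 = 4.4256

3.43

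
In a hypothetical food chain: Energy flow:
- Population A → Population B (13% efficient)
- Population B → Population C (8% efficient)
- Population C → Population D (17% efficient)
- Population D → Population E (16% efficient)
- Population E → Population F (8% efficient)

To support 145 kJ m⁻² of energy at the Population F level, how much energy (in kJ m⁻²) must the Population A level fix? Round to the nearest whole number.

Cumulative transfer efficiency: 0.13 × 0.08 × 0.17 × 0.16 × 0.08 = 0.0000226304
Population A energy = 145 / 0.0000226304 = 6407311 kJ m⁻²

6407311 kJ m⁻²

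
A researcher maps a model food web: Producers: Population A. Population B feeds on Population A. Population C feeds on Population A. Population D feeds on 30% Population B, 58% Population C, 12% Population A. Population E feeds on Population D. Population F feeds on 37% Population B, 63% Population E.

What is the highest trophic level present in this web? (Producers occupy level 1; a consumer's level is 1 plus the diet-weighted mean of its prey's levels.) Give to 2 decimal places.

4.18

Population B: 1 + 1 = 2
Population C: 1 + 1 = 2
Population D: 1 + (0.3×2 + 0.58×2 + 0.12×1) = 2.88
Population E: 1 + 2.88 = 3.88
Population F: 1 + (0.37×2 + 0.63×3.88) = 4.1844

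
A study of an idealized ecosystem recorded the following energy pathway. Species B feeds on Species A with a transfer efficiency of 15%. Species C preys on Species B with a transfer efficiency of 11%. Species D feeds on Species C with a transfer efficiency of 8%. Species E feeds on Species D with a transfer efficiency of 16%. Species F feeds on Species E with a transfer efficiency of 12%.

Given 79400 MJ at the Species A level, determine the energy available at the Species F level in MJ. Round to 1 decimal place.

2.0 MJ

Species B: 79400 × 0.15 = 11910 MJ
Species C: 11910 × 0.11 = 1310.1 MJ
Species D: 1310.1 × 0.08 = 104.808 MJ
Species E: 104.808 × 0.16 = 16.76928 MJ
Species F: 16.76928 × 0.12 = 2.0123136 MJ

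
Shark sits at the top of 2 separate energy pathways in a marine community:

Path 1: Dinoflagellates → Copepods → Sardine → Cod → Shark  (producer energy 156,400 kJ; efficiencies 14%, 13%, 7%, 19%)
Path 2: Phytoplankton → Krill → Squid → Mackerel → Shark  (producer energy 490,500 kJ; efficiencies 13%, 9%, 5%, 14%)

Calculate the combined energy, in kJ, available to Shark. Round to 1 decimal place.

78.0 kJ

Path 1: 156400 × 0.14 × 0.13 × 0.07 × 0.19 = 37.858184 kJ
Path 2: 490500 × 0.13 × 0.09 × 0.05 × 0.14 = 40.17195 kJ
Total at Shark: 37.858184 + 40.17195 = 78.030134 kJ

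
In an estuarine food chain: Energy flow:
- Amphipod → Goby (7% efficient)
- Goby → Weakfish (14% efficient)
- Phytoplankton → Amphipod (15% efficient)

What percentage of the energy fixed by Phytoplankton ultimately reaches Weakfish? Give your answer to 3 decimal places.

Product of link efficiencies: 0.15 × 0.07 × 0.14 = 0.00147
As a percentage: 0.00147 × 100 = 0.147%

0.147%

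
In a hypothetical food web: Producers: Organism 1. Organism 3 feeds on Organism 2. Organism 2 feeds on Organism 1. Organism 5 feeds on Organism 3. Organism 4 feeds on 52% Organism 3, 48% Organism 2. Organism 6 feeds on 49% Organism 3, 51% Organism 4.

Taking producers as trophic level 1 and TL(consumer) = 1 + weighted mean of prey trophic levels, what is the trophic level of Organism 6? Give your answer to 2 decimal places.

Organism 2: 1 + 1 = 2
Organism 3: 1 + 2 = 3
Organism 4: 1 + (0.52×3 + 0.48×2) = 3.52
Organism 5: 1 + 3 = 4
Organism 6: 1 + (0.49×3 + 0.51×3.52) = 4.2652

4.27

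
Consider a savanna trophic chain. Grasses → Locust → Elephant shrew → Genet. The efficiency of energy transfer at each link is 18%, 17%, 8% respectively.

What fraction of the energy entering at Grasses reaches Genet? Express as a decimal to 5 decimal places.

0.00245

Product of link efficiencies: 0.18 × 0.17 × 0.08 = 0.002448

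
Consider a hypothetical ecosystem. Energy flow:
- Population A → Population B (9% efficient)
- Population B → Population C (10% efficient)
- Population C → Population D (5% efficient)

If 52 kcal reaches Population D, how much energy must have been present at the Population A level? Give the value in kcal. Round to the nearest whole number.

Cumulative transfer efficiency: 0.09 × 0.1 × 0.05 = 0.00045
Population A energy = 52 / 0.00045 = 115556 kcal

115556 kcal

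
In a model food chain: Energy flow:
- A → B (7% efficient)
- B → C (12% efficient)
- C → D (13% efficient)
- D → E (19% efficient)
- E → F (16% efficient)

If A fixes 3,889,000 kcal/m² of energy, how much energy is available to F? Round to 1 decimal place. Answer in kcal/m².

129.1 kcal/m²

B: 3889000 × 0.07 = 272230 kcal/m²
C: 272230 × 0.12 = 32667.6 kcal/m²
D: 32667.6 × 0.13 = 4246.788 kcal/m²
E: 4246.788 × 0.19 = 806.88972 kcal/m²
F: 806.88972 × 0.16 = 129.1023552 kcal/m²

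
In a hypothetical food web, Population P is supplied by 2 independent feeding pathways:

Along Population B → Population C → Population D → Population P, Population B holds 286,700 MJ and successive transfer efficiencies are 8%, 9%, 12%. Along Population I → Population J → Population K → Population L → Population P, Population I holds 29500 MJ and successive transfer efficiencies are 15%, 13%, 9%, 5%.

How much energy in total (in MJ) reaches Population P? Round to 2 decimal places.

Via Population B: 286700 × 0.08 × 0.09 × 0.12 = 247.7088 MJ
Via Population I: 29500 × 0.15 × 0.13 × 0.09 × 0.05 = 2.588625 MJ
Total at Population P: 247.7088 + 2.588625 = 250.297425 MJ

250.30 MJ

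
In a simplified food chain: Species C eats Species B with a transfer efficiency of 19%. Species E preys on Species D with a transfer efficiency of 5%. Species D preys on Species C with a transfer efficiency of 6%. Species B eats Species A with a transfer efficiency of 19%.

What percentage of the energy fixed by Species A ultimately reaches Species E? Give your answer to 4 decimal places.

Product of link efficiencies: 0.19 × 0.19 × 0.06 × 0.05 = 0.0001083
As a percentage: 0.0001083 × 100 = 0.0108%

0.0108%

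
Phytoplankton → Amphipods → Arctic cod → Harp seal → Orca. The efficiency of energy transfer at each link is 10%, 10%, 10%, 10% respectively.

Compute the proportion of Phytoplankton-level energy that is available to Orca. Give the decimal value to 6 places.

Product of link efficiencies: 0.1 × 0.1 × 0.1 × 0.1 = 0.0001

0.000100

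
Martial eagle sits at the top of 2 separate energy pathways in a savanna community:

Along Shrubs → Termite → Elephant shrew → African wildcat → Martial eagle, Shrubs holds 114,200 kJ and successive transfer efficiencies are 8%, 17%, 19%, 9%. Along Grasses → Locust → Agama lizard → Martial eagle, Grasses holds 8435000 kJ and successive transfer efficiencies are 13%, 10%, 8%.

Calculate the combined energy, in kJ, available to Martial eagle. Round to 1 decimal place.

Via Shrubs: 114200 × 0.08 × 0.17 × 0.19 × 0.09 = 26.558352 kJ
Via Grasses: 8435000 × 0.13 × 0.1 × 0.08 = 8772.4 kJ
Total at Martial eagle: 26.558352 + 8772.4 = 8798.958352 kJ

8799.0 kJ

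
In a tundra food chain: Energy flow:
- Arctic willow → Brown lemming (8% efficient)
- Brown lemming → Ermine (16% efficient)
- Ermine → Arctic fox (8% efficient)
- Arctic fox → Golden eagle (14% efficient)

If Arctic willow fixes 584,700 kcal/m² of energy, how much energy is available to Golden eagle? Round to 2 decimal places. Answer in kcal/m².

Brown lemming: 584700 × 0.08 = 46776 kcal/m²
Ermine: 46776 × 0.16 = 7484.16 kcal/m²
Arctic fox: 7484.16 × 0.08 = 598.7328 kcal/m²
Golden eagle: 598.7328 × 0.14 = 83.822592 kcal/m²

83.82 kcal/m²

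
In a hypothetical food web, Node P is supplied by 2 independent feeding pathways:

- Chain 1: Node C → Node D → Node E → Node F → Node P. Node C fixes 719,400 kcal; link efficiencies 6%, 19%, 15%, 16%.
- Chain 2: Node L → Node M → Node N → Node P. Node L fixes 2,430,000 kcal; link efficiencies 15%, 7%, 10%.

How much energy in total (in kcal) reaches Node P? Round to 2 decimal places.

2748.33 kcal

Chain 1: 719400 × 0.06 × 0.19 × 0.15 × 0.16 = 196.82784 kcal
Chain 2: 2430000 × 0.15 × 0.07 × 0.1 = 2551.5 kcal
Total at Node P: 196.82784 + 2551.5 = 2748.32784 kcal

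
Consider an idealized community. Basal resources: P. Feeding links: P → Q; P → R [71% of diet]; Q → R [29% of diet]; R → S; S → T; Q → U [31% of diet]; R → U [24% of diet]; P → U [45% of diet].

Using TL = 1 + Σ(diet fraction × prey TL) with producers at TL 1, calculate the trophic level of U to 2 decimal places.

Q: 1 + 1 = 2
R: 1 + (0.71×1 + 0.29×2) = 2.29
S: 1 + 2.29 = 3.29
T: 1 + 3.29 = 4.29
U: 1 + (0.31×2 + 0.24×2.29 + 0.45×1) = 2.6196

2.62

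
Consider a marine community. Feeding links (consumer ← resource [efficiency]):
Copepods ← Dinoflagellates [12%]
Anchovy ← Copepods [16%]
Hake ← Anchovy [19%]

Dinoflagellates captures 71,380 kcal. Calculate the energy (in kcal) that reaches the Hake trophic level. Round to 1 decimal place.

Copepods: 71380 × 0.12 = 8565.6 kcal
Anchovy: 8565.6 × 0.16 = 1370.496 kcal
Hake: 1370.496 × 0.19 = 260.39424 kcal

260.4 kcal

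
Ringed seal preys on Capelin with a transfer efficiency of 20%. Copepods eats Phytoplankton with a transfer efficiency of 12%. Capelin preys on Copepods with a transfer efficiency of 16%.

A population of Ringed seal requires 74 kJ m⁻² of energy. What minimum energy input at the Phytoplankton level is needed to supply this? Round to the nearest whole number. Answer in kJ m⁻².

Cumulative transfer efficiency: 0.12 × 0.16 × 0.2 = 0.00384
Phytoplankton energy = 74 / 0.00384 = 19271 kJ m⁻²

19271 kJ m⁻²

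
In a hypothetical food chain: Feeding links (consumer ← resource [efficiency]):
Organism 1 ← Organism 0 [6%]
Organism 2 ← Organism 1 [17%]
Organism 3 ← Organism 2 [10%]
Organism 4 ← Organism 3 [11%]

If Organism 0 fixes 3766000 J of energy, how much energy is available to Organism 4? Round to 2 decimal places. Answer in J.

Organism 1: 3766000 × 0.06 = 225960 J
Organism 2: 225960 × 0.17 = 38413.2 J
Organism 3: 38413.2 × 0.1 = 3841.32 J
Organism 4: 3841.32 × 0.11 = 422.5452 J

422.55 J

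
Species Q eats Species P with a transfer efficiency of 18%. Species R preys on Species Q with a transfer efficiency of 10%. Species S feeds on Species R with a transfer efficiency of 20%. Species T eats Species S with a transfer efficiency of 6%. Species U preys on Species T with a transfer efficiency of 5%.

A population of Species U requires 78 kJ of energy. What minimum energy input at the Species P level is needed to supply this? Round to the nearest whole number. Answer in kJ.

Cumulative transfer efficiency: 0.18 × 0.1 × 0.2 × 0.06 × 0.05 = 0.0000108
Species P energy = 78 / 0.0000108 = 7222222 kJ

7222222 kJ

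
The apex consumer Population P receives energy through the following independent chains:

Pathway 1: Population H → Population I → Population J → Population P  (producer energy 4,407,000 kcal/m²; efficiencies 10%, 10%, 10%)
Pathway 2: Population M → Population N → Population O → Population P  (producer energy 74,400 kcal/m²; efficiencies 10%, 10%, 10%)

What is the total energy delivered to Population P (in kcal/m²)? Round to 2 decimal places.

Pathway 1: 4407000 × 0.1 × 0.1 × 0.1 = 4407 kcal/m²
Pathway 2: 74400 × 0.1 × 0.1 × 0.1 = 74.4 kcal/m²
Total at Population P: 4407 + 74.4 = 4481.4 kcal/m²

4481.40 kcal/m²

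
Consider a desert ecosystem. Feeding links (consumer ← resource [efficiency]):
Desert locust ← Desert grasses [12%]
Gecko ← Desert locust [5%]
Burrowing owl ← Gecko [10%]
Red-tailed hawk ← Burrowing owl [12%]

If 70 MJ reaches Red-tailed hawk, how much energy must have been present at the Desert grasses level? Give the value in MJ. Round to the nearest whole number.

972222 MJ

Cumulative transfer efficiency: 0.12 × 0.05 × 0.1 × 0.12 = 0.000072
Desert grasses energy = 70 / 0.000072 = 972222 MJ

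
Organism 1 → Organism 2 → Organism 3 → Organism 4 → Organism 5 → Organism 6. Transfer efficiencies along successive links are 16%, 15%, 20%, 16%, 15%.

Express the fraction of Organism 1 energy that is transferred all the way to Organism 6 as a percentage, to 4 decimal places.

0.0115%

Product of link efficiencies: 0.16 × 0.15 × 0.2 × 0.16 × 0.15 = 0.0001152
As a percentage: 0.0001152 × 100 = 0.0115%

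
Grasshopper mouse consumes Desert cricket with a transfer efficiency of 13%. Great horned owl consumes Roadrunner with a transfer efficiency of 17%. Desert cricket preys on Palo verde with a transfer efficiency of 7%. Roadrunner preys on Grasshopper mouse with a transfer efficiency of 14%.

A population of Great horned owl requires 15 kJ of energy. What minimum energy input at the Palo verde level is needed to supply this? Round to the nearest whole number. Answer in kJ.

Cumulative transfer efficiency: 0.07 × 0.13 × 0.14 × 0.17 = 0.00021658
Palo verde energy = 15 / 0.00021658 = 69258 kJ

69258 kJ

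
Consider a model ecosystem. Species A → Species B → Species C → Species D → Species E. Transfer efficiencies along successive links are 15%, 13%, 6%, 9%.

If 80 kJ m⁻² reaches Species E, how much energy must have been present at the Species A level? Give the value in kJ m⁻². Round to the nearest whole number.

759734 kJ m⁻²

Cumulative transfer efficiency: 0.15 × 0.13 × 0.06 × 0.09 = 0.0001053
Species A energy = 80 / 0.0001053 = 759734 kJ m⁻²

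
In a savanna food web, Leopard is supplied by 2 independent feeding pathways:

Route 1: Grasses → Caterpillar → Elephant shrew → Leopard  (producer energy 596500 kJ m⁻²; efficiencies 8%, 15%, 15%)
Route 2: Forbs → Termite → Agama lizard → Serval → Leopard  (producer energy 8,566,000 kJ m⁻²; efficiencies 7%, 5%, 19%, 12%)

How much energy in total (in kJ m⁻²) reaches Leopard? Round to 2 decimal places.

Route 1: 596500 × 0.08 × 0.15 × 0.15 = 1073.7 kJ m⁻²
Route 2: 8566000 × 0.07 × 0.05 × 0.19 × 0.12 = 683.5668 kJ m⁻²
Total at Leopard: 1073.7 + 683.5668 = 1757.2668 kJ m⁻²

1757.27 kJ m⁻²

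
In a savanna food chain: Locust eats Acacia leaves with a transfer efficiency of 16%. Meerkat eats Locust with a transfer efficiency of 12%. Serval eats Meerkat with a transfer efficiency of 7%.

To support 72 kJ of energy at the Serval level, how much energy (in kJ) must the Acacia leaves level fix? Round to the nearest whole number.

53571 kJ

Cumulative transfer efficiency: 0.16 × 0.12 × 0.07 = 0.001344
Acacia leaves energy = 72 / 0.001344 = 53571 kJ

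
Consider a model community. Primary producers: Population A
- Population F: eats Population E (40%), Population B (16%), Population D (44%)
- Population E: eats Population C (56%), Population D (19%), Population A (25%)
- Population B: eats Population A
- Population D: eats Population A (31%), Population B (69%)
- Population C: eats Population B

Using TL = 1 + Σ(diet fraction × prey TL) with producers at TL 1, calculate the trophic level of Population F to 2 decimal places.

Population B: 1 + 1 = 2
Population C: 1 + 2 = 3
Population D: 1 + (0.31×1 + 0.69×2) = 2.69
Population E: 1 + (0.56×3 + 0.19×2.69 + 0.25×1) = 3.4411
Population F: 1 + (0.4×3.4411 + 0.16×2 + 0.44×2.69) = 3.88004

3.88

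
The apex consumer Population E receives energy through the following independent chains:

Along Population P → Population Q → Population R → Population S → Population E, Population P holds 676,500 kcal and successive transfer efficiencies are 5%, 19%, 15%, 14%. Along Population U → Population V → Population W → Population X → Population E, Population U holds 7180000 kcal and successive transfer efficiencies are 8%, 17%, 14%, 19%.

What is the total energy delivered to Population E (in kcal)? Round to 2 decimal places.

Via Population P: 676500 × 0.05 × 0.19 × 0.15 × 0.14 = 134.96175 kcal
Via Population U: 7180000 × 0.08 × 0.17 × 0.14 × 0.19 = 2597.4368 kcal
Total at Population E: 134.96175 + 2597.4368 = 2732.39855 kcal

2732.40 kcal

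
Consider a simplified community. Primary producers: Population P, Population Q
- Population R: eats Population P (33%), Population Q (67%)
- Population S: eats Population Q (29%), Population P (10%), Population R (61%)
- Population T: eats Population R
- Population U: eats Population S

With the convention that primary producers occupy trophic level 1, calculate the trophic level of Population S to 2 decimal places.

Population R: 1 + (0.33×1 + 0.67×1) = 2
Population S: 1 + (0.29×1 + 0.1×1 + 0.61×2) = 2.61
Population T: 1 + 2 = 3
Population U: 1 + 2.61 = 3.61

2.61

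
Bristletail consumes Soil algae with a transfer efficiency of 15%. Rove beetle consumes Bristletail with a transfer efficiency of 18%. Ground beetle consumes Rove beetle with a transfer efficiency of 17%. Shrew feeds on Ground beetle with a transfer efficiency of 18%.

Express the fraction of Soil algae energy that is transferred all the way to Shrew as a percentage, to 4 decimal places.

0.0826%

Product of link efficiencies: 0.15 × 0.18 × 0.17 × 0.18 = 0.0008262
As a percentage: 0.0008262 × 100 = 0.0826%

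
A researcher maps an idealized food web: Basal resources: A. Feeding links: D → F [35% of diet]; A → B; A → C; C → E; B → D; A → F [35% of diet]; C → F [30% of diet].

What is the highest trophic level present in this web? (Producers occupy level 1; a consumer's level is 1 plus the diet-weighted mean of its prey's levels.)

3

B: 1 + 1 = 2
C: 1 + 1 = 2
D: 1 + 2 = 3
E: 1 + 2 = 3
F: 1 + (0.35×3 + 0.35×1 + 0.3×2) = 3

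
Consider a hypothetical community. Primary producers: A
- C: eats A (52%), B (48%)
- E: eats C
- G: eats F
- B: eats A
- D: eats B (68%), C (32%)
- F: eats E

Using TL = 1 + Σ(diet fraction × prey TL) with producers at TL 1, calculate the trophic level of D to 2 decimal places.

B: 1 + 1 = 2
C: 1 + (0.52×1 + 0.48×2) = 2.48
D: 1 + (0.68×2 + 0.32×2.48) = 3.1536
E: 1 + 2.48 = 3.48
F: 1 + 3.48 = 4.48
G: 1 + 4.48 = 5.48

3.15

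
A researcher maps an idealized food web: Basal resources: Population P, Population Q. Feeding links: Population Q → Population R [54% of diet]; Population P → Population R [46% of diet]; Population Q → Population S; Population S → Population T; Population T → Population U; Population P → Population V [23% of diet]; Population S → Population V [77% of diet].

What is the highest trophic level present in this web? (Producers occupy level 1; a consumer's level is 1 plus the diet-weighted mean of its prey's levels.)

Population R: 1 + (0.54×1 + 0.46×1) = 2
Population S: 1 + 1 = 2
Population T: 1 + 2 = 3
Population U: 1 + 3 = 4
Population V: 1 + (0.23×1 + 0.77×2) = 2.77

4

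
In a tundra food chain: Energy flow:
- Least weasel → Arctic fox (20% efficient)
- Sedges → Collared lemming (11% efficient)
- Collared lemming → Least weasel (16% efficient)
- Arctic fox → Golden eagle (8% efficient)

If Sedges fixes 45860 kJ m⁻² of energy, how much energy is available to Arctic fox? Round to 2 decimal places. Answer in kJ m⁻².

161.43 kJ m⁻²

Collared lemming: 45860 × 0.11 = 5044.6 kJ m⁻²
Least weasel: 5044.6 × 0.16 = 807.136 kJ m⁻²
Arctic fox: 807.136 × 0.2 = 161.4272 kJ m⁻²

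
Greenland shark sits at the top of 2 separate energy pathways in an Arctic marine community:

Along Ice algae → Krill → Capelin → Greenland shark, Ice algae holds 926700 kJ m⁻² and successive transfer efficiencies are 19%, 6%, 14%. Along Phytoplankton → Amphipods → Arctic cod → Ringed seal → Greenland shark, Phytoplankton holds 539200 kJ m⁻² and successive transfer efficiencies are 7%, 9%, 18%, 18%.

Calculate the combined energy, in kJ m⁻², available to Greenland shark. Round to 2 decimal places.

1589.07 kJ m⁻²

Via Ice algae: 926700 × 0.19 × 0.06 × 0.14 = 1479.0132 kJ m⁻²
Via Phytoplankton: 539200 × 0.07 × 0.09 × 0.18 × 0.18 = 110.061504 kJ m⁻²
Total at Greenland shark: 1479.0132 + 110.061504 = 1589.074704 kJ m⁻²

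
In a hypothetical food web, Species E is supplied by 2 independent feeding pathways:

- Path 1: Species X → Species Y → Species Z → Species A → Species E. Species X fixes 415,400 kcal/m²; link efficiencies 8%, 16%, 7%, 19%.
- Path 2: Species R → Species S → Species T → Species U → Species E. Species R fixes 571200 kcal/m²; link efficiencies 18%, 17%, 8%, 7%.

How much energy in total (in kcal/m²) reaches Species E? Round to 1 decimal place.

168.6 kcal/m²

Path 1: 415400 × 0.08 × 0.16 × 0.07 × 0.19 = 70.717696 kcal/m²
Path 2: 571200 × 0.18 × 0.17 × 0.08 × 0.07 = 97.880832 kcal/m²
Total at Species E: 70.717696 + 97.880832 = 168.598528 kcal/m²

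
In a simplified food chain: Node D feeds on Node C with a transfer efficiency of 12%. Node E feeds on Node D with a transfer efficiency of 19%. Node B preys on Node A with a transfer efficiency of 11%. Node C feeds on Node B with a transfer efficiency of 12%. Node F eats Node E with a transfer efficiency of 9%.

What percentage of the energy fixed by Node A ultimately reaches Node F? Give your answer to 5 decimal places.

Product of link efficiencies: 0.11 × 0.12 × 0.12 × 0.19 × 0.09 = 0.0000270864
As a percentage: 0.0000270864 × 100 = 0.00271%

0.00271%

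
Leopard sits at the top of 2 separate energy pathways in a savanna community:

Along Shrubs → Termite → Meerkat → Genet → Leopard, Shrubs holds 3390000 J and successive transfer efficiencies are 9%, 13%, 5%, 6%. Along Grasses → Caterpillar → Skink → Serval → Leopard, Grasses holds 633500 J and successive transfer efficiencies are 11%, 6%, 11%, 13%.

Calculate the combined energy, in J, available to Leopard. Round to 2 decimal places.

Via Shrubs: 3390000 × 0.09 × 0.13 × 0.05 × 0.06 = 118.989 J
Via Grasses: 633500 × 0.11 × 0.06 × 0.11 × 0.13 = 59.78973 J
Total at Leopard: 118.989 + 59.78973 = 178.77873 J

178.78 J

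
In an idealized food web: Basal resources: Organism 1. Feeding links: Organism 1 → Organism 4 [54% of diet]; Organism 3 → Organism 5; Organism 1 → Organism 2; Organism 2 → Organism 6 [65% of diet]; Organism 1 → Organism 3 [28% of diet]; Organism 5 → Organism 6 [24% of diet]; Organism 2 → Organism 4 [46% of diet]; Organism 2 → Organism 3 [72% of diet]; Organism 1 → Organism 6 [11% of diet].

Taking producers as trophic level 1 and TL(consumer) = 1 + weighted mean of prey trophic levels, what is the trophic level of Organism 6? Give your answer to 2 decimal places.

Organism 2: 1 + 1 = 2
Organism 3: 1 + (0.28×1 + 0.72×2) = 2.72
Organism 4: 1 + (0.54×1 + 0.46×2) = 2.46
Organism 5: 1 + 2.72 = 3.72
Organism 6: 1 + (0.24×3.72 + 0.65×2 + 0.11×1) = 3.3028

3.30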